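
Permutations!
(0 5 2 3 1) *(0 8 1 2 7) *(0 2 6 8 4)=[5, 4, 3, 6, 0, 7, 8, 2, 1]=(0 5 7 2 3 6 8 1 4)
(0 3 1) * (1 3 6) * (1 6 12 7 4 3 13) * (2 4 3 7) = (0 12 2 4 7 3 13 1) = [12, 0, 4, 13, 7, 5, 6, 3, 8, 9, 10, 11, 2, 1]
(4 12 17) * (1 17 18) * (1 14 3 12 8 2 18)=(1 17 4 8 2 18 14 3 12)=[0, 17, 18, 12, 8, 5, 6, 7, 2, 9, 10, 11, 1, 13, 3, 15, 16, 4, 14]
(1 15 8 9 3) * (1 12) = [0, 15, 2, 12, 4, 5, 6, 7, 9, 3, 10, 11, 1, 13, 14, 8] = (1 15 8 9 3 12)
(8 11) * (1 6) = (1 6)(8 11) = [0, 6, 2, 3, 4, 5, 1, 7, 11, 9, 10, 8]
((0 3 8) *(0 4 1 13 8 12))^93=(1 13 8 4)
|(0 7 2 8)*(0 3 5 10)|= 7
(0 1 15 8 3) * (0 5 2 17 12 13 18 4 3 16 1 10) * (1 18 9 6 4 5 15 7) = (0 10)(1 7)(2 17 12 13 9 6 4 3 15 8 16 18 5) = [10, 7, 17, 15, 3, 2, 4, 1, 16, 6, 0, 11, 13, 9, 14, 8, 18, 12, 5]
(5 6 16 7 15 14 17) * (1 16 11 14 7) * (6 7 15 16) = (1 6 11 14 17 5 7 16) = [0, 6, 2, 3, 4, 7, 11, 16, 8, 9, 10, 14, 12, 13, 17, 15, 1, 5]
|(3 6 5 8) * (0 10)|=4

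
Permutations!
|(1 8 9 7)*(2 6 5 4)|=|(1 8 9 7)(2 6 5 4)|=4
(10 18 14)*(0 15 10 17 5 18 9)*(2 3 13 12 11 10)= (0 15 2 3 13 12 11 10 9)(5 18 14 17)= [15, 1, 3, 13, 4, 18, 6, 7, 8, 0, 9, 10, 11, 12, 17, 2, 16, 5, 14]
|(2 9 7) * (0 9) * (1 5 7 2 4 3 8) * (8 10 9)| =|(0 8 1 5 7 4 3 10 9 2)| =10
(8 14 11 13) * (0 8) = (0 8 14 11 13) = [8, 1, 2, 3, 4, 5, 6, 7, 14, 9, 10, 13, 12, 0, 11]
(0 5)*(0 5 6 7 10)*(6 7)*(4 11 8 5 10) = [7, 1, 2, 3, 11, 10, 6, 4, 5, 9, 0, 8] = (0 7 4 11 8 5 10)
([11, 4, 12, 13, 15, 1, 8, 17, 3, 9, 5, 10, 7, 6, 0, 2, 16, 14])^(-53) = (0 2 10 7 1 14 15 11 12 5 17 4)(3 8 6 13)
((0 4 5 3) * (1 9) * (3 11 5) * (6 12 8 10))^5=((0 4 3)(1 9)(5 11)(6 12 8 10))^5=(0 3 4)(1 9)(5 11)(6 12 8 10)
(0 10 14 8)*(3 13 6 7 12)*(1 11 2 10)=(0 1 11 2 10 14 8)(3 13 6 7 12)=[1, 11, 10, 13, 4, 5, 7, 12, 0, 9, 14, 2, 3, 6, 8]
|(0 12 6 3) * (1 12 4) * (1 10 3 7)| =|(0 4 10 3)(1 12 6 7)| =4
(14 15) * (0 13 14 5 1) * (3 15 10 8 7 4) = [13, 0, 2, 15, 3, 1, 6, 4, 7, 9, 8, 11, 12, 14, 10, 5] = (0 13 14 10 8 7 4 3 15 5 1)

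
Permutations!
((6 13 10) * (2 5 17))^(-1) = ((2 5 17)(6 13 10))^(-1) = (2 17 5)(6 10 13)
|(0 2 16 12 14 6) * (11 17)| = 6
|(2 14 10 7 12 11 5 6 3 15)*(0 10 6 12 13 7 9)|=30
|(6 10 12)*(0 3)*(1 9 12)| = |(0 3)(1 9 12 6 10)| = 10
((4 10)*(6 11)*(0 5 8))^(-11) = ((0 5 8)(4 10)(6 11))^(-11) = (0 5 8)(4 10)(6 11)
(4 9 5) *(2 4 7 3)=[0, 1, 4, 2, 9, 7, 6, 3, 8, 5]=(2 4 9 5 7 3)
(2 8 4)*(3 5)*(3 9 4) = [0, 1, 8, 5, 2, 9, 6, 7, 3, 4] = (2 8 3 5 9 4)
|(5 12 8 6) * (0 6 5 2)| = |(0 6 2)(5 12 8)| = 3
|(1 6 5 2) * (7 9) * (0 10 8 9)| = |(0 10 8 9 7)(1 6 5 2)| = 20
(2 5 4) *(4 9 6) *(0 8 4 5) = (0 8 4 2)(5 9 6) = [8, 1, 0, 3, 2, 9, 5, 7, 4, 6]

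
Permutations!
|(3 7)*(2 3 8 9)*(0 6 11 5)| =20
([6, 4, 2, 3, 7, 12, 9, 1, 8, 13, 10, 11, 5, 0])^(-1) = (0 13 9 6)(1 7 4)(5 12)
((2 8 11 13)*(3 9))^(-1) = ((2 8 11 13)(3 9))^(-1) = (2 13 11 8)(3 9)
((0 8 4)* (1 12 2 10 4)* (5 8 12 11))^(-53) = ((0 12 2 10 4)(1 11 5 8))^(-53) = (0 2 4 12 10)(1 8 5 11)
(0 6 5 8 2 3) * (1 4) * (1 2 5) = (0 6 1 4 2 3)(5 8) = [6, 4, 3, 0, 2, 8, 1, 7, 5]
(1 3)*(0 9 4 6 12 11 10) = (0 9 4 6 12 11 10)(1 3) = [9, 3, 2, 1, 6, 5, 12, 7, 8, 4, 0, 10, 11]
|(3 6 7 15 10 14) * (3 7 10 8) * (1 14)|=|(1 14 7 15 8 3 6 10)|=8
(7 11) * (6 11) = (6 11 7) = [0, 1, 2, 3, 4, 5, 11, 6, 8, 9, 10, 7]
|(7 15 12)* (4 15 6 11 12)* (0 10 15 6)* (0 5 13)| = |(0 10 15 4 6 11 12 7 5 13)| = 10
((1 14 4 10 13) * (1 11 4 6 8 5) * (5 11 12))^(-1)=(1 5 12 13 10 4 11 8 6 14)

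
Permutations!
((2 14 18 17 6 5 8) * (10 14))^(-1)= (2 8 5 6 17 18 14 10)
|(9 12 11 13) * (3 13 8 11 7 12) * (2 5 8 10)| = |(2 5 8 11 10)(3 13 9)(7 12)| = 30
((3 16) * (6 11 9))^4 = (16)(6 11 9)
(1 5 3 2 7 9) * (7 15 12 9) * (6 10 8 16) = (1 5 3 2 15 12 9)(6 10 8 16) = [0, 5, 15, 2, 4, 3, 10, 7, 16, 1, 8, 11, 9, 13, 14, 12, 6]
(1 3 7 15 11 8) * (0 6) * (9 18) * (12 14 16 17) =(0 6)(1 3 7 15 11 8)(9 18)(12 14 16 17) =[6, 3, 2, 7, 4, 5, 0, 15, 1, 18, 10, 8, 14, 13, 16, 11, 17, 12, 9]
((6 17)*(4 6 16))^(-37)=((4 6 17 16))^(-37)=(4 16 17 6)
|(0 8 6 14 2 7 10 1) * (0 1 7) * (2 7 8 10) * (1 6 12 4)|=|(0 10 8 12 4 1 6 14 7 2)|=10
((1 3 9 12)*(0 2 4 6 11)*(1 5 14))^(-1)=(0 11 6 4 2)(1 14 5 12 9 3)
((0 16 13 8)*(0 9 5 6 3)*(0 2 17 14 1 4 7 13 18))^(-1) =(0 18 16)(1 14 17 2 3 6 5 9 8 13 7 4) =((0 16 18)(1 4 7 13 8 9 5 6 3 2 17 14))^(-1)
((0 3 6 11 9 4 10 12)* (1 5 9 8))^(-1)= ((0 3 6 11 8 1 5 9 4 10 12))^(-1)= (0 12 10 4 9 5 1 8 11 6 3)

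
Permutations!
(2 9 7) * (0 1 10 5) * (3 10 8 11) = [1, 8, 9, 10, 4, 0, 6, 2, 11, 7, 5, 3] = (0 1 8 11 3 10 5)(2 9 7)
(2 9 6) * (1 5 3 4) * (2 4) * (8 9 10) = (1 5 3 2 10 8 9 6 4) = [0, 5, 10, 2, 1, 3, 4, 7, 9, 6, 8]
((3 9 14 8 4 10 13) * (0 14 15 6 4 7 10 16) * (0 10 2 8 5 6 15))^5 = ((0 14 5 6 4 16 10 13 3 9)(2 8 7))^5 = (0 16)(2 7 8)(3 6)(4 9)(5 13)(10 14)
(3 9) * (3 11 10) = [0, 1, 2, 9, 4, 5, 6, 7, 8, 11, 3, 10] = (3 9 11 10)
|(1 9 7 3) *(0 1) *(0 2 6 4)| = |(0 1 9 7 3 2 6 4)| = 8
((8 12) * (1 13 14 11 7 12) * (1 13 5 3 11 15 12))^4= (1 7 11 3 5)(8 12 15 14 13)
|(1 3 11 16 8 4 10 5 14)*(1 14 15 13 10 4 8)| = |(1 3 11 16)(5 15 13 10)| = 4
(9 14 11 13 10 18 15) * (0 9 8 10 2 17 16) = [9, 1, 17, 3, 4, 5, 6, 7, 10, 14, 18, 13, 12, 2, 11, 8, 0, 16, 15] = (0 9 14 11 13 2 17 16)(8 10 18 15)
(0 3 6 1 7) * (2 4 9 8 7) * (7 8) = [3, 2, 4, 6, 9, 5, 1, 0, 8, 7] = (0 3 6 1 2 4 9 7)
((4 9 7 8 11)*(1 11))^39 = (1 9)(4 8)(7 11)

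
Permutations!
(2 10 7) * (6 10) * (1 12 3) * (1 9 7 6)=[0, 12, 1, 9, 4, 5, 10, 2, 8, 7, 6, 11, 3]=(1 12 3 9 7 2)(6 10)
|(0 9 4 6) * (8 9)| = 5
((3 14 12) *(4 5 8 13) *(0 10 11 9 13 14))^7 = (0 8 9 3 5 11 12 4 10 14 13)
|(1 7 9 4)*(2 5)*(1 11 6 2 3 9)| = |(1 7)(2 5 3 9 4 11 6)| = 14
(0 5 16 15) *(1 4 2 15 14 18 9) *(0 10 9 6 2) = (0 5 16 14 18 6 2 15 10 9 1 4) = [5, 4, 15, 3, 0, 16, 2, 7, 8, 1, 9, 11, 12, 13, 18, 10, 14, 17, 6]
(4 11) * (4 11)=(11)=[0, 1, 2, 3, 4, 5, 6, 7, 8, 9, 10, 11]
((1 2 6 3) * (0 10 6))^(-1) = (0 2 1 3 6 10)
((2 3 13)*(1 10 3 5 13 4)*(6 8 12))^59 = (1 4 3 10)(2 13 5)(6 12 8)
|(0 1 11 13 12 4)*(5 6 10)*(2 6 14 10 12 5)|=|(0 1 11 13 5 14 10 2 6 12 4)|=11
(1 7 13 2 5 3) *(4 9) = (1 7 13 2 5 3)(4 9) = [0, 7, 5, 1, 9, 3, 6, 13, 8, 4, 10, 11, 12, 2]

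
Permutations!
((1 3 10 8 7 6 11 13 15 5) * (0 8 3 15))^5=(0 13 11 6 7 8)(1 5 15)(3 10)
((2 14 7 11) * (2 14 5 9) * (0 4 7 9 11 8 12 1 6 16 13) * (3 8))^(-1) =((0 4 7 3 8 12 1 6 16 13)(2 5 11 14 9))^(-1) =(0 13 16 6 1 12 8 3 7 4)(2 9 14 11 5)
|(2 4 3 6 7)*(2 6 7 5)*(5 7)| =4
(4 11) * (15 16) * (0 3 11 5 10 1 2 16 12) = (0 3 11 4 5 10 1 2 16 15 12) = [3, 2, 16, 11, 5, 10, 6, 7, 8, 9, 1, 4, 0, 13, 14, 12, 15]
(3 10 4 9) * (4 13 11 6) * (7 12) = (3 10 13 11 6 4 9)(7 12) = [0, 1, 2, 10, 9, 5, 4, 12, 8, 3, 13, 6, 7, 11]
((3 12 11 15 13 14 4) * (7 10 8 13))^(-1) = ((3 12 11 15 7 10 8 13 14 4))^(-1) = (3 4 14 13 8 10 7 15 11 12)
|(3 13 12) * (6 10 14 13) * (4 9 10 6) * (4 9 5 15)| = 6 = |(3 9 10 14 13 12)(4 5 15)|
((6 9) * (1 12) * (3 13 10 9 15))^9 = (1 12)(3 9)(6 13)(10 15)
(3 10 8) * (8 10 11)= (3 11 8)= [0, 1, 2, 11, 4, 5, 6, 7, 3, 9, 10, 8]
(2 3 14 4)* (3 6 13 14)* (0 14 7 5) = (0 14 4 2 6 13 7 5) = [14, 1, 6, 3, 2, 0, 13, 5, 8, 9, 10, 11, 12, 7, 4]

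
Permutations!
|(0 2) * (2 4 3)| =4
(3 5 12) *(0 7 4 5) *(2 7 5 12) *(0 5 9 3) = (0 9 3 5 2 7 4 12) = [9, 1, 7, 5, 12, 2, 6, 4, 8, 3, 10, 11, 0]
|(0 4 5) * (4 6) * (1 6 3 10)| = 7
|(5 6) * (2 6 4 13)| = |(2 6 5 4 13)| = 5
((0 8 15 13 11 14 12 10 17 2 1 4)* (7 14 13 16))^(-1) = ((0 8 15 16 7 14 12 10 17 2 1 4)(11 13))^(-1) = (0 4 1 2 17 10 12 14 7 16 15 8)(11 13)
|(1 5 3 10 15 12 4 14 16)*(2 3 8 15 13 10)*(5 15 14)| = 8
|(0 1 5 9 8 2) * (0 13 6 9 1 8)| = 6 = |(0 8 2 13 6 9)(1 5)|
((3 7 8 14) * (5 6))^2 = (3 8)(7 14)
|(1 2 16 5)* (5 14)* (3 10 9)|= 15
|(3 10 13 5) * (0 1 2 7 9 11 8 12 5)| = 12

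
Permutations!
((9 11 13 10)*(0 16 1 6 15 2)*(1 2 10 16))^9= ((0 1 6 15 10 9 11 13 16 2))^9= (0 2 16 13 11 9 10 15 6 1)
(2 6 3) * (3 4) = (2 6 4 3) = [0, 1, 6, 2, 3, 5, 4]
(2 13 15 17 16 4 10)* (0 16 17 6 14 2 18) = (0 16 4 10 18)(2 13 15 6 14) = [16, 1, 13, 3, 10, 5, 14, 7, 8, 9, 18, 11, 12, 15, 2, 6, 4, 17, 0]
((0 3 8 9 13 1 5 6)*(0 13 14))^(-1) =(0 14 9 8 3)(1 13 6 5)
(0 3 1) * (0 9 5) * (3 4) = (0 4 3 1 9 5) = [4, 9, 2, 1, 3, 0, 6, 7, 8, 5]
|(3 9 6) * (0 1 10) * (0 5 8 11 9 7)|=|(0 1 10 5 8 11 9 6 3 7)|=10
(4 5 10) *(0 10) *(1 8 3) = (0 10 4 5)(1 8 3) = [10, 8, 2, 1, 5, 0, 6, 7, 3, 9, 4]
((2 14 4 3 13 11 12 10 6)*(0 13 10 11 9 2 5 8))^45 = (0 13 9 2 14 4 3 10 6 5 8)(11 12)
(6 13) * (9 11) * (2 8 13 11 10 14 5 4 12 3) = (2 8 13 6 11 9 10 14 5 4 12 3) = [0, 1, 8, 2, 12, 4, 11, 7, 13, 10, 14, 9, 3, 6, 5]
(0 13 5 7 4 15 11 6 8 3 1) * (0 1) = (0 13 5 7 4 15 11 6 8 3) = [13, 1, 2, 0, 15, 7, 8, 4, 3, 9, 10, 6, 12, 5, 14, 11]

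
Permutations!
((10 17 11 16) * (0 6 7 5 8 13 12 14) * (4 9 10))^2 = (0 7 8 12)(4 10 11)(5 13 14 6)(9 17 16)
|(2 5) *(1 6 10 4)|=|(1 6 10 4)(2 5)|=4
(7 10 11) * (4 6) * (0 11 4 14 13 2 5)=[11, 1, 5, 3, 6, 0, 14, 10, 8, 9, 4, 7, 12, 2, 13]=(0 11 7 10 4 6 14 13 2 5)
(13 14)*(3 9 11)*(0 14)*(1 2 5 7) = [14, 2, 5, 9, 4, 7, 6, 1, 8, 11, 10, 3, 12, 0, 13] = (0 14 13)(1 2 5 7)(3 9 11)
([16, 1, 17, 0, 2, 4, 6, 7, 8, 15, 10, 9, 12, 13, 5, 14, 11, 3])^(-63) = (0 9 5 17 16 15 4 3 11 14 2)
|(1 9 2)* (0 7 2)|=|(0 7 2 1 9)|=5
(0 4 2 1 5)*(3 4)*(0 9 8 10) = (0 3 4 2 1 5 9 8 10) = [3, 5, 1, 4, 2, 9, 6, 7, 10, 8, 0]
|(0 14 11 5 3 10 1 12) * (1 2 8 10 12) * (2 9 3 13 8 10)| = 11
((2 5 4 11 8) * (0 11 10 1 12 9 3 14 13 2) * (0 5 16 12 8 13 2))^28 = (0 11 13)(1 4 8 10 5)(2 3 12)(9 16 14)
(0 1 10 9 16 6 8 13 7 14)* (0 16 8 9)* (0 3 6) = [1, 10, 2, 6, 4, 5, 9, 14, 13, 8, 3, 11, 12, 7, 16, 15, 0] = (0 1 10 3 6 9 8 13 7 14 16)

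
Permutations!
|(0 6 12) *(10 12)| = |(0 6 10 12)| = 4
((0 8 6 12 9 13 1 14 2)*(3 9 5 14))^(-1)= ((0 8 6 12 5 14 2)(1 3 9 13))^(-1)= (0 2 14 5 12 6 8)(1 13 9 3)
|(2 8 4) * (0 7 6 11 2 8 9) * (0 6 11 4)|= |(0 7 11 2 9 6 4 8)|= 8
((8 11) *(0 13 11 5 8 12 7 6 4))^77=((0 13 11 12 7 6 4)(5 8))^77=(13)(5 8)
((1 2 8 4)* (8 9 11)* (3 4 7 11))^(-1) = (1 4 3 9 2)(7 8 11)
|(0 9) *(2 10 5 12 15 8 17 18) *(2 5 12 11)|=18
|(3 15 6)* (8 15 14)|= |(3 14 8 15 6)|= 5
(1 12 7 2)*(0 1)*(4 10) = (0 1 12 7 2)(4 10) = [1, 12, 0, 3, 10, 5, 6, 2, 8, 9, 4, 11, 7]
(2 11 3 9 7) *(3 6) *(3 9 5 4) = [0, 1, 11, 5, 3, 4, 9, 2, 8, 7, 10, 6] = (2 11 6 9 7)(3 5 4)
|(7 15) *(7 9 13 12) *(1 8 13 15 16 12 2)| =12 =|(1 8 13 2)(7 16 12)(9 15)|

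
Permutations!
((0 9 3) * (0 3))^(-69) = ((0 9))^(-69) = (0 9)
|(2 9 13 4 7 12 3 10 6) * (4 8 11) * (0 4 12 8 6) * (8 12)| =12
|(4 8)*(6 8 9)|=|(4 9 6 8)|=4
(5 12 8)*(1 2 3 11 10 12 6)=[0, 2, 3, 11, 4, 6, 1, 7, 5, 9, 12, 10, 8]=(1 2 3 11 10 12 8 5 6)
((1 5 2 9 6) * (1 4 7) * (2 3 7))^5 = (1 5 3 7)(2 9 6 4)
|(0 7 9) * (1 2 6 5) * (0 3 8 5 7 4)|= |(0 4)(1 2 6 7 9 3 8 5)|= 8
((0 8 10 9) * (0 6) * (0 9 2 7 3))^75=((0 8 10 2 7 3)(6 9))^75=(0 2)(3 10)(6 9)(7 8)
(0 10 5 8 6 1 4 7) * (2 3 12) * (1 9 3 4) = (0 10 5 8 6 9 3 12 2 4 7) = [10, 1, 4, 12, 7, 8, 9, 0, 6, 3, 5, 11, 2]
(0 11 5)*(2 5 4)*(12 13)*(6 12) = (0 11 4 2 5)(6 12 13) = [11, 1, 5, 3, 2, 0, 12, 7, 8, 9, 10, 4, 13, 6]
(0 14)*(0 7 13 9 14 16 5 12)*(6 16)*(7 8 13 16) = [6, 1, 2, 3, 4, 12, 7, 16, 13, 14, 10, 11, 0, 9, 8, 15, 5] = (0 6 7 16 5 12)(8 13 9 14)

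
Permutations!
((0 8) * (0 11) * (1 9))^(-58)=(0 11 8)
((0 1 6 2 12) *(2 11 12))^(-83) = (0 6 12 1 11)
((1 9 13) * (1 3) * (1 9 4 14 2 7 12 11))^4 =((1 4 14 2 7 12 11)(3 9 13))^4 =(1 7 4 12 14 11 2)(3 9 13)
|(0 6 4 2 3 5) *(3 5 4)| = 6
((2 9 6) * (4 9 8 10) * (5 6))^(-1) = ((2 8 10 4 9 5 6))^(-1) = (2 6 5 9 4 10 8)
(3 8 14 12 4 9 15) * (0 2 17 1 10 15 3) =(0 2 17 1 10 15)(3 8 14 12 4 9) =[2, 10, 17, 8, 9, 5, 6, 7, 14, 3, 15, 11, 4, 13, 12, 0, 16, 1]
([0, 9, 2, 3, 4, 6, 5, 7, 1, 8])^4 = [0, 9, 2, 3, 4, 5, 6, 7, 1, 8]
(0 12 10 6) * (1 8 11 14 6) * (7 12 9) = (0 9 7 12 10 1 8 11 14 6) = [9, 8, 2, 3, 4, 5, 0, 12, 11, 7, 1, 14, 10, 13, 6]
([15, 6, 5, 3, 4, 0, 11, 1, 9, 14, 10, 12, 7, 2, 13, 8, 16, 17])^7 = [5, 11, 13, 3, 4, 2, 12, 6, 15, 8, 10, 7, 1, 14, 9, 0, 16, 17]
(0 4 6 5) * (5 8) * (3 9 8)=(0 4 6 3 9 8 5)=[4, 1, 2, 9, 6, 0, 3, 7, 5, 8]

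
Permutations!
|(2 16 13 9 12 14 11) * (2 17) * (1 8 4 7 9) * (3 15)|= |(1 8 4 7 9 12 14 11 17 2 16 13)(3 15)|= 12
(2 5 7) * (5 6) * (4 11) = (2 6 5 7)(4 11) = [0, 1, 6, 3, 11, 7, 5, 2, 8, 9, 10, 4]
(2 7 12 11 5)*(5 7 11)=(2 11 7 12 5)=[0, 1, 11, 3, 4, 2, 6, 12, 8, 9, 10, 7, 5]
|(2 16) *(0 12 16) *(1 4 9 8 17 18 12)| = 10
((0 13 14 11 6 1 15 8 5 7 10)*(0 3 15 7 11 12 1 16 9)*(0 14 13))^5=((1 7 10 3 15 8 5 11 6 16 9 14 12))^5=(1 8 9 10 11 12 15 16 7 5 14 3 6)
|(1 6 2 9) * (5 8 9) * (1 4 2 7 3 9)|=9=|(1 6 7 3 9 4 2 5 8)|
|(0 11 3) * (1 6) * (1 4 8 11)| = |(0 1 6 4 8 11 3)| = 7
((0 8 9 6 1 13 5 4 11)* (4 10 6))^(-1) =((0 8 9 4 11)(1 13 5 10 6))^(-1) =(0 11 4 9 8)(1 6 10 5 13)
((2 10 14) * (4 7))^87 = (14)(4 7) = ((2 10 14)(4 7))^87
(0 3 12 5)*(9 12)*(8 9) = (0 3 8 9 12 5) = [3, 1, 2, 8, 4, 0, 6, 7, 9, 12, 10, 11, 5]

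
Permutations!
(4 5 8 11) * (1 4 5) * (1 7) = (1 4 7)(5 8 11) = [0, 4, 2, 3, 7, 8, 6, 1, 11, 9, 10, 5]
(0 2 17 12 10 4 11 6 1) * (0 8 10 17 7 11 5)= (0 2 7 11 6 1 8 10 4 5)(12 17)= [2, 8, 7, 3, 5, 0, 1, 11, 10, 9, 4, 6, 17, 13, 14, 15, 16, 12]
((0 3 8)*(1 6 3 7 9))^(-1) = ((0 7 9 1 6 3 8))^(-1) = (0 8 3 6 1 9 7)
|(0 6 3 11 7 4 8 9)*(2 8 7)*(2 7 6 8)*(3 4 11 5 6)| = 12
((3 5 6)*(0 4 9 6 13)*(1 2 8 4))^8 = (0 5 6 4 2)(1 13 3 9 8)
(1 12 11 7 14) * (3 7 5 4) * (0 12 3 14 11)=[12, 3, 2, 7, 14, 4, 6, 11, 8, 9, 10, 5, 0, 13, 1]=(0 12)(1 3 7 11 5 4 14)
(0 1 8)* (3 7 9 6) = (0 1 8)(3 7 9 6) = [1, 8, 2, 7, 4, 5, 3, 9, 0, 6]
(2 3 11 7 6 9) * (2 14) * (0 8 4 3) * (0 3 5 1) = (0 8 4 5 1)(2 3 11 7 6 9 14) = [8, 0, 3, 11, 5, 1, 9, 6, 4, 14, 10, 7, 12, 13, 2]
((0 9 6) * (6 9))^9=(9)(0 6)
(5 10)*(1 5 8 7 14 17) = [0, 5, 2, 3, 4, 10, 6, 14, 7, 9, 8, 11, 12, 13, 17, 15, 16, 1] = (1 5 10 8 7 14 17)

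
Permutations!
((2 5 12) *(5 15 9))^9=(2 12 5 9 15)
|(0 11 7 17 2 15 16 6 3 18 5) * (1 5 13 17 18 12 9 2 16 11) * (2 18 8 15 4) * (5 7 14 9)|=|(0 1 7 8 15 11 14 9 18 13 17 16 6 3 12 5)(2 4)|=16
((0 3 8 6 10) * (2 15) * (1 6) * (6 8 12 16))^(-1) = (0 10 6 16 12 3)(1 8)(2 15)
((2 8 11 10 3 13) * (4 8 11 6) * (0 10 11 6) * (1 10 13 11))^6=(13)(1 3)(10 11)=((0 13 2 6 4 8)(1 10 3 11))^6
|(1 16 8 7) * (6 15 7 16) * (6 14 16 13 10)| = 9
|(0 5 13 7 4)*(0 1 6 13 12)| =|(0 5 12)(1 6 13 7 4)| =15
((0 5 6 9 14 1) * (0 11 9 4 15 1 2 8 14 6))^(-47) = ((0 5)(1 11 9 6 4 15)(2 8 14))^(-47) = (0 5)(1 11 9 6 4 15)(2 8 14)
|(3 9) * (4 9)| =3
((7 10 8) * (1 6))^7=(1 6)(7 10 8)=((1 6)(7 10 8))^7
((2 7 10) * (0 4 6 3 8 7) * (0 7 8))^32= ((0 4 6 3)(2 7 10))^32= (2 10 7)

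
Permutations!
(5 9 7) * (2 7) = (2 7 5 9) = [0, 1, 7, 3, 4, 9, 6, 5, 8, 2]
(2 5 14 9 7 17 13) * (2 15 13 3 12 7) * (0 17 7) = [17, 1, 5, 12, 4, 14, 6, 7, 8, 2, 10, 11, 0, 15, 9, 13, 16, 3] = (0 17 3 12)(2 5 14 9)(13 15)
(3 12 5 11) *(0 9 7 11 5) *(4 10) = (0 9 7 11 3 12)(4 10) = [9, 1, 2, 12, 10, 5, 6, 11, 8, 7, 4, 3, 0]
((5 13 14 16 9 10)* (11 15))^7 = (5 13 14 16 9 10)(11 15)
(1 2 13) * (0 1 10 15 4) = (0 1 2 13 10 15 4) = [1, 2, 13, 3, 0, 5, 6, 7, 8, 9, 15, 11, 12, 10, 14, 4]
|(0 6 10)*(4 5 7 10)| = |(0 6 4 5 7 10)| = 6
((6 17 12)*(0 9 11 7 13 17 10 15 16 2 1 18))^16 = (0 11 13 12 10 16 1)(2 18 9 7 17 6 15)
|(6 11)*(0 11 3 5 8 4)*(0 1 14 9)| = 10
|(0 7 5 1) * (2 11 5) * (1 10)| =7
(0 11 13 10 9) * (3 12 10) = (0 11 13 3 12 10 9) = [11, 1, 2, 12, 4, 5, 6, 7, 8, 0, 9, 13, 10, 3]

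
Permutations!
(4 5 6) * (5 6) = (4 6) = [0, 1, 2, 3, 6, 5, 4]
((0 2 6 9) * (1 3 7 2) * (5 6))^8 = ((0 1 3 7 2 5 6 9))^8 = (9)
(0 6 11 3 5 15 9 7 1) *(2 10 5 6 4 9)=(0 4 9 7 1)(2 10 5 15)(3 6 11)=[4, 0, 10, 6, 9, 15, 11, 1, 8, 7, 5, 3, 12, 13, 14, 2]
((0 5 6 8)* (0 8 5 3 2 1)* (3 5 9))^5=(0 2 9 5 1 3 6)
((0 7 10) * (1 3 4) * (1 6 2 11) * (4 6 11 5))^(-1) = ((0 7 10)(1 3 6 2 5 4 11))^(-1) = (0 10 7)(1 11 4 5 2 6 3)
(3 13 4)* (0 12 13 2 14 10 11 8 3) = (0 12 13 4)(2 14 10 11 8 3) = [12, 1, 14, 2, 0, 5, 6, 7, 3, 9, 11, 8, 13, 4, 10]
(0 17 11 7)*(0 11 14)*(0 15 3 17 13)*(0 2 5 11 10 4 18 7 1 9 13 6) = (0 6)(1 9 13 2 5 11)(3 17 14 15)(4 18 7 10) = [6, 9, 5, 17, 18, 11, 0, 10, 8, 13, 4, 1, 12, 2, 15, 3, 16, 14, 7]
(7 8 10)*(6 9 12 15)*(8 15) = (6 9 12 8 10 7 15) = [0, 1, 2, 3, 4, 5, 9, 15, 10, 12, 7, 11, 8, 13, 14, 6]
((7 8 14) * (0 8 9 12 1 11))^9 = (0 8 14 7 9 12 1 11)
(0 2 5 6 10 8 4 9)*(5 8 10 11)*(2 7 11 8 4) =(0 7 11 5 6 8 2 4 9) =[7, 1, 4, 3, 9, 6, 8, 11, 2, 0, 10, 5]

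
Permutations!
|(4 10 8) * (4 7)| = |(4 10 8 7)| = 4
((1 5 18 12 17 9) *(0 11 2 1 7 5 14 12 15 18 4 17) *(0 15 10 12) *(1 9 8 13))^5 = ((0 11 2 9 7 5 4 17 8 13 1 14)(10 12 15 18))^5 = (0 5 1 9 8 11 4 14 7 13 2 17)(10 12 15 18)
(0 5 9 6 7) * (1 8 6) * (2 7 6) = (0 5 9 1 8 2 7) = [5, 8, 7, 3, 4, 9, 6, 0, 2, 1]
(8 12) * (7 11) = [0, 1, 2, 3, 4, 5, 6, 11, 12, 9, 10, 7, 8] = (7 11)(8 12)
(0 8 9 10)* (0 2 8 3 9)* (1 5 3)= (0 1 5 3 9 10 2 8)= [1, 5, 8, 9, 4, 3, 6, 7, 0, 10, 2]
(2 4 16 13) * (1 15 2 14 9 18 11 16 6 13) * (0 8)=[8, 15, 4, 3, 6, 5, 13, 7, 0, 18, 10, 16, 12, 14, 9, 2, 1, 17, 11]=(0 8)(1 15 2 4 6 13 14 9 18 11 16)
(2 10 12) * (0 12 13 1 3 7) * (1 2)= (0 12 1 3 7)(2 10 13)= [12, 3, 10, 7, 4, 5, 6, 0, 8, 9, 13, 11, 1, 2]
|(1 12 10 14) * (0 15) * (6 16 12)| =6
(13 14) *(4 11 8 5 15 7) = (4 11 8 5 15 7)(13 14) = [0, 1, 2, 3, 11, 15, 6, 4, 5, 9, 10, 8, 12, 14, 13, 7]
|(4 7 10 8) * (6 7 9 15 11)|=8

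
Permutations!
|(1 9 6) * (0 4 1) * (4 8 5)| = 7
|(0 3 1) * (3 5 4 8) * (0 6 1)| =|(0 5 4 8 3)(1 6)| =10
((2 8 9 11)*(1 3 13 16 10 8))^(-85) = (1 8 3 9 13 11 16 2 10) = ((1 3 13 16 10 8 9 11 2))^(-85)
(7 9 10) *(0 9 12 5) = (0 9 10 7 12 5) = [9, 1, 2, 3, 4, 0, 6, 12, 8, 10, 7, 11, 5]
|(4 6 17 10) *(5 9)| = |(4 6 17 10)(5 9)| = 4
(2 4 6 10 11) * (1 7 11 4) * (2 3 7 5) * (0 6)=(0 6 10 4)(1 5 2)(3 7 11)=[6, 5, 1, 7, 0, 2, 10, 11, 8, 9, 4, 3]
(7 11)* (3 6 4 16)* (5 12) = (3 6 4 16)(5 12)(7 11) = [0, 1, 2, 6, 16, 12, 4, 11, 8, 9, 10, 7, 5, 13, 14, 15, 3]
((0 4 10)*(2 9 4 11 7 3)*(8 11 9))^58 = (0 4)(2 7 8 3 11)(9 10)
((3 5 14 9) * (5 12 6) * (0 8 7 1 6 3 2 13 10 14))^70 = (14)(0 6 7)(1 8 5)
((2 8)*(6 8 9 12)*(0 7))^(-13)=(0 7)(2 12 8 9 6)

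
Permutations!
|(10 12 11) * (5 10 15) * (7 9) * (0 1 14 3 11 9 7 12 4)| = |(0 1 14 3 11 15 5 10 4)(9 12)| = 18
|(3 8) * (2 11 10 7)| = |(2 11 10 7)(3 8)| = 4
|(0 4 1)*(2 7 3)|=3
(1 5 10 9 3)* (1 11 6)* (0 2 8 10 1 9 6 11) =[2, 5, 8, 0, 4, 1, 9, 7, 10, 3, 6, 11] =(11)(0 2 8 10 6 9 3)(1 5)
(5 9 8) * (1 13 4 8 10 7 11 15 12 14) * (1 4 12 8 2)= [0, 13, 1, 3, 2, 9, 6, 11, 5, 10, 7, 15, 14, 12, 4, 8]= (1 13 12 14 4 2)(5 9 10 7 11 15 8)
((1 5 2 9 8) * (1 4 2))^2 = ((1 5)(2 9 8 4))^2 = (2 8)(4 9)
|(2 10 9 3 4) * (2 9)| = |(2 10)(3 4 9)| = 6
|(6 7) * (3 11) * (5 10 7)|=4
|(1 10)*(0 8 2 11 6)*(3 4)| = |(0 8 2 11 6)(1 10)(3 4)| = 10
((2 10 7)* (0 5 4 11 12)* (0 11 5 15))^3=((0 15)(2 10 7)(4 5)(11 12))^3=(0 15)(4 5)(11 12)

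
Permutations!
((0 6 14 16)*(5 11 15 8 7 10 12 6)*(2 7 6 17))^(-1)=((0 5 11 15 8 6 14 16)(2 7 10 12 17))^(-1)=(0 16 14 6 8 15 11 5)(2 17 12 10 7)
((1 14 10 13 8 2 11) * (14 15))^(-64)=(15)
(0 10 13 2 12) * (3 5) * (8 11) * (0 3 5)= [10, 1, 12, 0, 4, 5, 6, 7, 11, 9, 13, 8, 3, 2]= (0 10 13 2 12 3)(8 11)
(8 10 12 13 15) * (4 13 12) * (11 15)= (4 13 11 15 8 10)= [0, 1, 2, 3, 13, 5, 6, 7, 10, 9, 4, 15, 12, 11, 14, 8]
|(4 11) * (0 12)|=2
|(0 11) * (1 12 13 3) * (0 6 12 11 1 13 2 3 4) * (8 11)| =10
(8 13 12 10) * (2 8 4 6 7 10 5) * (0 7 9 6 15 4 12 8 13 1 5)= [7, 5, 13, 3, 15, 2, 9, 10, 1, 6, 12, 11, 0, 8, 14, 4]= (0 7 10 12)(1 5 2 13 8)(4 15)(6 9)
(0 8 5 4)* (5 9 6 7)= (0 8 9 6 7 5 4)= [8, 1, 2, 3, 0, 4, 7, 5, 9, 6]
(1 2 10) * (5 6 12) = [0, 2, 10, 3, 4, 6, 12, 7, 8, 9, 1, 11, 5] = (1 2 10)(5 6 12)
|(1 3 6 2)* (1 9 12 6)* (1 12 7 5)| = |(1 3 12 6 2 9 7 5)| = 8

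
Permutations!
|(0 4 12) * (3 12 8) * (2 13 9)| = 15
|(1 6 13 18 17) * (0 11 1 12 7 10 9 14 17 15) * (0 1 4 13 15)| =30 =|(0 11 4 13 18)(1 6 15)(7 10 9 14 17 12)|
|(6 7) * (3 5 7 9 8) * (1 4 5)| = |(1 4 5 7 6 9 8 3)| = 8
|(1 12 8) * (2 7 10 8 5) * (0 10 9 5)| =20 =|(0 10 8 1 12)(2 7 9 5)|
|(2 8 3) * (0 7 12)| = 3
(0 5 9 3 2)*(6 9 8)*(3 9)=(9)(0 5 8 6 3 2)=[5, 1, 0, 2, 4, 8, 3, 7, 6, 9]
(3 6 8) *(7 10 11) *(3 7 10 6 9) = [0, 1, 2, 9, 4, 5, 8, 6, 7, 3, 11, 10] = (3 9)(6 8 7)(10 11)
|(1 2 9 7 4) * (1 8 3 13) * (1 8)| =15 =|(1 2 9 7 4)(3 13 8)|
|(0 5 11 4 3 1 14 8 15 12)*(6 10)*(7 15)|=|(0 5 11 4 3 1 14 8 7 15 12)(6 10)|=22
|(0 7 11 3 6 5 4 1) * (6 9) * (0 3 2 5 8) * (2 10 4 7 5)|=11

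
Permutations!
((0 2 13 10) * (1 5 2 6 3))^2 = (0 3 5 13)(1 2 10 6)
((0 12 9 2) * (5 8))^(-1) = ((0 12 9 2)(5 8))^(-1) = (0 2 9 12)(5 8)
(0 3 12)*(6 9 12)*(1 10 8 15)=[3, 10, 2, 6, 4, 5, 9, 7, 15, 12, 8, 11, 0, 13, 14, 1]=(0 3 6 9 12)(1 10 8 15)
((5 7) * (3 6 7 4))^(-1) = ((3 6 7 5 4))^(-1) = (3 4 5 7 6)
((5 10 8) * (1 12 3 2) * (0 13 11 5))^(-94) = (0 11 10)(1 3)(2 12)(5 8 13)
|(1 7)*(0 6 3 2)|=|(0 6 3 2)(1 7)|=4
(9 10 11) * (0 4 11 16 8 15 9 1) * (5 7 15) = (0 4 11 1)(5 7 15 9 10 16 8) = [4, 0, 2, 3, 11, 7, 6, 15, 5, 10, 16, 1, 12, 13, 14, 9, 8]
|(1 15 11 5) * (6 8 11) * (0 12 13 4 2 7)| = 6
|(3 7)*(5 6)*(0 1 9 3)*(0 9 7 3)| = 4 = |(0 1 7 9)(5 6)|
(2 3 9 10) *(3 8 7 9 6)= (2 8 7 9 10)(3 6)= [0, 1, 8, 6, 4, 5, 3, 9, 7, 10, 2]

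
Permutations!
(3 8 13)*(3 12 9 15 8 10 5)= [0, 1, 2, 10, 4, 3, 6, 7, 13, 15, 5, 11, 9, 12, 14, 8]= (3 10 5)(8 13 12 9 15)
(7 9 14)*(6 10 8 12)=[0, 1, 2, 3, 4, 5, 10, 9, 12, 14, 8, 11, 6, 13, 7]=(6 10 8 12)(7 9 14)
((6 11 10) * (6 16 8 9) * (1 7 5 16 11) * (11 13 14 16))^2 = ((1 7 5 11 10 13 14 16 8 9 6))^2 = (1 5 10 14 8 6 7 11 13 16 9)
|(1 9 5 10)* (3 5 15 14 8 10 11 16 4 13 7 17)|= |(1 9 15 14 8 10)(3 5 11 16 4 13 7 17)|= 24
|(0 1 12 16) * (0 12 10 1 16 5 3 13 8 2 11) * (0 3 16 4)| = 30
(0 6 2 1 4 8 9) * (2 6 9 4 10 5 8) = (0 9)(1 10 5 8 4 2) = [9, 10, 1, 3, 2, 8, 6, 7, 4, 0, 5]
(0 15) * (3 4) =[15, 1, 2, 4, 3, 5, 6, 7, 8, 9, 10, 11, 12, 13, 14, 0] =(0 15)(3 4)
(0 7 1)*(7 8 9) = (0 8 9 7 1) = [8, 0, 2, 3, 4, 5, 6, 1, 9, 7]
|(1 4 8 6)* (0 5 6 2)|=|(0 5 6 1 4 8 2)|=7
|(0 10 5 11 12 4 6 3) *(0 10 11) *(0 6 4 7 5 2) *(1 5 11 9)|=24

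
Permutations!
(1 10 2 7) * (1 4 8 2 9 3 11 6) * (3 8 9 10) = [0, 3, 7, 11, 9, 5, 1, 4, 2, 8, 10, 6] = (1 3 11 6)(2 7 4 9 8)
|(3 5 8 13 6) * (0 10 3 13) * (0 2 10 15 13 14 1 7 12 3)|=13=|(0 15 13 6 14 1 7 12 3 5 8 2 10)|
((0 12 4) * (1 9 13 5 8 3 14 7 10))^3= (1 5 14)(3 10 13)(7 9 8)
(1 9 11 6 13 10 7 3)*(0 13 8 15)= [13, 9, 2, 1, 4, 5, 8, 3, 15, 11, 7, 6, 12, 10, 14, 0]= (0 13 10 7 3 1 9 11 6 8 15)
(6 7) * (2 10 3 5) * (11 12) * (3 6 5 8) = (2 10 6 7 5)(3 8)(11 12) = [0, 1, 10, 8, 4, 2, 7, 5, 3, 9, 6, 12, 11]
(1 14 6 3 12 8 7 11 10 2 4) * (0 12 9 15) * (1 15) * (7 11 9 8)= (0 12 7 9 1 14 6 3 8 11 10 2 4 15)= [12, 14, 4, 8, 15, 5, 3, 9, 11, 1, 2, 10, 7, 13, 6, 0]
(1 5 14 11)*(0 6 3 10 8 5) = (0 6 3 10 8 5 14 11 1) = [6, 0, 2, 10, 4, 14, 3, 7, 5, 9, 8, 1, 12, 13, 11]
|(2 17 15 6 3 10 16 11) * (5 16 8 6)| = 12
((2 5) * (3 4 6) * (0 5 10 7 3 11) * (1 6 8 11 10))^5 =((0 5 2 1 6 10 7 3 4 8 11))^5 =(0 10 11 6 8 1 4 2 3 5 7)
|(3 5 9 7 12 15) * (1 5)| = |(1 5 9 7 12 15 3)| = 7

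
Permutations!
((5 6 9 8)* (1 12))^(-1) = (1 12)(5 8 9 6)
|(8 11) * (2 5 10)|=6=|(2 5 10)(8 11)|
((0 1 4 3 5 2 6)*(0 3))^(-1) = (0 4 1)(2 5 3 6)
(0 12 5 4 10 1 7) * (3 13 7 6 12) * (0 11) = (0 3 13 7 11)(1 6 12 5 4 10) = [3, 6, 2, 13, 10, 4, 12, 11, 8, 9, 1, 0, 5, 7]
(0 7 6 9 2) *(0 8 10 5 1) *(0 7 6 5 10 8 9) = (10)(0 6)(1 7 5)(2 9) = [6, 7, 9, 3, 4, 1, 0, 5, 8, 2, 10]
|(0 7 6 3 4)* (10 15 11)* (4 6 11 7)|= 4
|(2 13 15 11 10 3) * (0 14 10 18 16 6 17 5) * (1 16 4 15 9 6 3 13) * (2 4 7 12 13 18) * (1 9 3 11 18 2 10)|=77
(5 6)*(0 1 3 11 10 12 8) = (0 1 3 11 10 12 8)(5 6) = [1, 3, 2, 11, 4, 6, 5, 7, 0, 9, 12, 10, 8]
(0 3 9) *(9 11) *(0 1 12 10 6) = [3, 12, 2, 11, 4, 5, 0, 7, 8, 1, 6, 9, 10] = (0 3 11 9 1 12 10 6)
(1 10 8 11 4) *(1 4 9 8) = [0, 10, 2, 3, 4, 5, 6, 7, 11, 8, 1, 9] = (1 10)(8 11 9)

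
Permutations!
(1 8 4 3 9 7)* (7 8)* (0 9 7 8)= (0 9)(1 8 4 3 7)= [9, 8, 2, 7, 3, 5, 6, 1, 4, 0]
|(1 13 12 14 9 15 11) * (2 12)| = 8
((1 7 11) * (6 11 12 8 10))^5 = ((1 7 12 8 10 6 11))^5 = (1 6 8 7 11 10 12)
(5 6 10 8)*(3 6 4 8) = (3 6 10)(4 8 5) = [0, 1, 2, 6, 8, 4, 10, 7, 5, 9, 3]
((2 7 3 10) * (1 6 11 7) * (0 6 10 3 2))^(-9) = ((0 6 11 7 2 1 10))^(-9) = (0 1 7 6 10 2 11)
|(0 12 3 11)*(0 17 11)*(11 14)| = |(0 12 3)(11 17 14)| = 3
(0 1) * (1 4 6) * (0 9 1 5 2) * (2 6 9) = (0 4 9 1 2)(5 6) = [4, 2, 0, 3, 9, 6, 5, 7, 8, 1]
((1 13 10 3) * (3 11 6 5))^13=(1 3 5 6 11 10 13)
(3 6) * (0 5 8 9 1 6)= (0 5 8 9 1 6 3)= [5, 6, 2, 0, 4, 8, 3, 7, 9, 1]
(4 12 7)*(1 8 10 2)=[0, 8, 1, 3, 12, 5, 6, 4, 10, 9, 2, 11, 7]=(1 8 10 2)(4 12 7)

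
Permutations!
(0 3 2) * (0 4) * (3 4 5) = [4, 1, 5, 2, 0, 3] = (0 4)(2 5 3)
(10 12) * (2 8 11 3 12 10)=(2 8 11 3 12)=[0, 1, 8, 12, 4, 5, 6, 7, 11, 9, 10, 3, 2]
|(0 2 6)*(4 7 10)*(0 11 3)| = |(0 2 6 11 3)(4 7 10)| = 15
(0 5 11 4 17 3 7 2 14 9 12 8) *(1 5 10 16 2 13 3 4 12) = [10, 5, 14, 7, 17, 11, 6, 13, 0, 1, 16, 12, 8, 3, 9, 15, 2, 4] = (0 10 16 2 14 9 1 5 11 12 8)(3 7 13)(4 17)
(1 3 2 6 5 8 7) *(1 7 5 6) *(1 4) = (1 3 2 4)(5 8) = [0, 3, 4, 2, 1, 8, 6, 7, 5]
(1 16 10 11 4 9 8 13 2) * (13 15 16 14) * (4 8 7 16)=(1 14 13 2)(4 9 7 16 10 11 8 15)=[0, 14, 1, 3, 9, 5, 6, 16, 15, 7, 11, 8, 12, 2, 13, 4, 10]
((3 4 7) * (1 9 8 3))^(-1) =((1 9 8 3 4 7))^(-1) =(1 7 4 3 8 9)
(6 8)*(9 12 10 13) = (6 8)(9 12 10 13) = [0, 1, 2, 3, 4, 5, 8, 7, 6, 12, 13, 11, 10, 9]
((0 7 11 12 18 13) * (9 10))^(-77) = ((0 7 11 12 18 13)(9 10))^(-77) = (0 7 11 12 18 13)(9 10)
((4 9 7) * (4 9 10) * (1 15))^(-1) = ((1 15)(4 10)(7 9))^(-1) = (1 15)(4 10)(7 9)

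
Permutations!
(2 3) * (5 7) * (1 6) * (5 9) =(1 6)(2 3)(5 7 9) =[0, 6, 3, 2, 4, 7, 1, 9, 8, 5]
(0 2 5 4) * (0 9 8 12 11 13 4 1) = [2, 0, 5, 3, 9, 1, 6, 7, 12, 8, 10, 13, 11, 4] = (0 2 5 1)(4 9 8 12 11 13)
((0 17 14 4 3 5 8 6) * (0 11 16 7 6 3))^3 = (0 4 14 17)(6 7 16 11)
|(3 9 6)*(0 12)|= 6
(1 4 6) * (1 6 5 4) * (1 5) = [0, 5, 2, 3, 1, 4, 6] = (6)(1 5 4)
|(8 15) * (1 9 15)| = 4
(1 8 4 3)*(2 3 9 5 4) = (1 8 2 3)(4 9 5) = [0, 8, 3, 1, 9, 4, 6, 7, 2, 5]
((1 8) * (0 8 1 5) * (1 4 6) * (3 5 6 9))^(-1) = (0 5 3 9 4 1 6 8)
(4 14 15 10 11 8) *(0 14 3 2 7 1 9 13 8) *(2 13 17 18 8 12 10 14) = (0 2 7 1 9 17 18 8 4 3 13 12 10 11)(14 15) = [2, 9, 7, 13, 3, 5, 6, 1, 4, 17, 11, 0, 10, 12, 15, 14, 16, 18, 8]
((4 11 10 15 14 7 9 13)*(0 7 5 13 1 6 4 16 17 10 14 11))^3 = (0 1)(4 9)(5 17 11 13 10 14 16 15)(6 7)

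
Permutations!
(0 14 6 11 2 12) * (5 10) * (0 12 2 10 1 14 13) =[13, 14, 2, 3, 4, 1, 11, 7, 8, 9, 5, 10, 12, 0, 6] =(0 13)(1 14 6 11 10 5)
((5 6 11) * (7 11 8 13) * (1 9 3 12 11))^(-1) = ((1 9 3 12 11 5 6 8 13 7))^(-1) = (1 7 13 8 6 5 11 12 3 9)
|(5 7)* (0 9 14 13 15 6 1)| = |(0 9 14 13 15 6 1)(5 7)| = 14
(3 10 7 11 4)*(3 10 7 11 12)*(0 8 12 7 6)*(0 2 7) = (0 8 12 3 6 2 7)(4 10 11) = [8, 1, 7, 6, 10, 5, 2, 0, 12, 9, 11, 4, 3]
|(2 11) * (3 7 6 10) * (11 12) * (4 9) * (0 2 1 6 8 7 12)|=|(0 2)(1 6 10 3 12 11)(4 9)(7 8)|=6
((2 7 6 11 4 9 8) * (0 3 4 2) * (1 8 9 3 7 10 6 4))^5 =((0 7 4 3 1 8)(2 10 6 11))^5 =(0 8 1 3 4 7)(2 10 6 11)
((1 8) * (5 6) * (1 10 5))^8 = ((1 8 10 5 6))^8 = (1 5 8 6 10)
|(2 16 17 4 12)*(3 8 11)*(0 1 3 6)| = 30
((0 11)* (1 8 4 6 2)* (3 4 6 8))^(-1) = (0 11)(1 2 6 8 4 3) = ((0 11)(1 3 4 8 6 2))^(-1)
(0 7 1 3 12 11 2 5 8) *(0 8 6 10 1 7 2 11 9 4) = (0 2 5 6 10 1 3 12 9 4) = [2, 3, 5, 12, 0, 6, 10, 7, 8, 4, 1, 11, 9]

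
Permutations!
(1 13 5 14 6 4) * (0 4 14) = (0 4 1 13 5)(6 14) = [4, 13, 2, 3, 1, 0, 14, 7, 8, 9, 10, 11, 12, 5, 6]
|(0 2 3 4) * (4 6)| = |(0 2 3 6 4)| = 5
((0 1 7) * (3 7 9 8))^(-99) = (0 8)(1 3)(7 9) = ((0 1 9 8 3 7))^(-99)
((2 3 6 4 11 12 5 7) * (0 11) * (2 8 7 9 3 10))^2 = (0 12 9 6)(3 4 11 5)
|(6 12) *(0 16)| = 2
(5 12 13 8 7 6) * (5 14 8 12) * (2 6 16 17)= (2 6 14 8 7 16 17)(12 13)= [0, 1, 6, 3, 4, 5, 14, 16, 7, 9, 10, 11, 13, 12, 8, 15, 17, 2]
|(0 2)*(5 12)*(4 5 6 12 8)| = |(0 2)(4 5 8)(6 12)| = 6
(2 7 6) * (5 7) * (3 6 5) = (2 3 6)(5 7) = [0, 1, 3, 6, 4, 7, 2, 5]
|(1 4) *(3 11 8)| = |(1 4)(3 11 8)| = 6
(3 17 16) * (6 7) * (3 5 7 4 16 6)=[0, 1, 2, 17, 16, 7, 4, 3, 8, 9, 10, 11, 12, 13, 14, 15, 5, 6]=(3 17 6 4 16 5 7)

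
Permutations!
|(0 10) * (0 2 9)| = 4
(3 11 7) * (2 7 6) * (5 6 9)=[0, 1, 7, 11, 4, 6, 2, 3, 8, 5, 10, 9]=(2 7 3 11 9 5 6)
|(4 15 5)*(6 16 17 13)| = 12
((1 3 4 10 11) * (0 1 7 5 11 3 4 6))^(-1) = (0 6 3 10 4 1)(5 7 11)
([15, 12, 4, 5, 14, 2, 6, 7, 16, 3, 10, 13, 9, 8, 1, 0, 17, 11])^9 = (0 15)(1 12 9 3 5 2 4 14)(8 13 11 17 16)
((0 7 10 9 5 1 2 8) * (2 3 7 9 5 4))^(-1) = (0 8 2 4 9)(1 5 10 7 3)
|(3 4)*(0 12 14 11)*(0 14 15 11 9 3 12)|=7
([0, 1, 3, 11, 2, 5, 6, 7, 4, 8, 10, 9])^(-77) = (2 3 11 9 8 4)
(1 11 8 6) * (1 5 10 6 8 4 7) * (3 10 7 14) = (1 11 4 14 3 10 6 5 7) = [0, 11, 2, 10, 14, 7, 5, 1, 8, 9, 6, 4, 12, 13, 3]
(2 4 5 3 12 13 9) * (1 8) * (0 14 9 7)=(0 14 9 2 4 5 3 12 13 7)(1 8)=[14, 8, 4, 12, 5, 3, 6, 0, 1, 2, 10, 11, 13, 7, 9]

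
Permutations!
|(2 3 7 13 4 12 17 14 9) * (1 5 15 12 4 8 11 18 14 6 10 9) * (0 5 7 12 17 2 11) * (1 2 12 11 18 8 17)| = 16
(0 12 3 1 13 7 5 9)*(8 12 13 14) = [13, 14, 2, 1, 4, 9, 6, 5, 12, 0, 10, 11, 3, 7, 8] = (0 13 7 5 9)(1 14 8 12 3)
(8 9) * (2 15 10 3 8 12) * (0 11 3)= (0 11 3 8 9 12 2 15 10)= [11, 1, 15, 8, 4, 5, 6, 7, 9, 12, 0, 3, 2, 13, 14, 10]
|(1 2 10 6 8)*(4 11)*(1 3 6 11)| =|(1 2 10 11 4)(3 6 8)| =15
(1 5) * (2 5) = (1 2 5) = [0, 2, 5, 3, 4, 1]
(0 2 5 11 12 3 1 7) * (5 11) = [2, 7, 11, 1, 4, 5, 6, 0, 8, 9, 10, 12, 3] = (0 2 11 12 3 1 7)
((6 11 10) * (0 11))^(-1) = (0 6 10 11)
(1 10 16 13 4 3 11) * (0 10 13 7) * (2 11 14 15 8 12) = [10, 13, 11, 14, 3, 5, 6, 0, 12, 9, 16, 1, 2, 4, 15, 8, 7] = (0 10 16 7)(1 13 4 3 14 15 8 12 2 11)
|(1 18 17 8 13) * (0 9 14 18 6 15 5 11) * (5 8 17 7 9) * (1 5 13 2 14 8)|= 12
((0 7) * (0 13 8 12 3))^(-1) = (0 3 12 8 13 7)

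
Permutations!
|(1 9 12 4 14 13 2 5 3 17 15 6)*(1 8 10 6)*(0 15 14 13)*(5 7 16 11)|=15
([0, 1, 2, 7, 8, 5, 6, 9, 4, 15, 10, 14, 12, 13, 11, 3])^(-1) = [0, 1, 2, 15, 8, 5, 6, 3, 4, 7, 10, 14, 12, 13, 11, 9]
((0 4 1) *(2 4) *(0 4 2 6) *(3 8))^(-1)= (0 6)(1 4)(3 8)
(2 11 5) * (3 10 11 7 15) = (2 7 15 3 10 11 5) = [0, 1, 7, 10, 4, 2, 6, 15, 8, 9, 11, 5, 12, 13, 14, 3]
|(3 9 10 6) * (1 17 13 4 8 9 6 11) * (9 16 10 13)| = |(1 17 9 13 4 8 16 10 11)(3 6)| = 18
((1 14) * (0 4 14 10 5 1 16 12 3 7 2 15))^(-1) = (0 15 2 7 3 12 16 14 4)(1 5 10)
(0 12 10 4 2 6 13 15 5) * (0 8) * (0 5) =(0 12 10 4 2 6 13 15)(5 8) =[12, 1, 6, 3, 2, 8, 13, 7, 5, 9, 4, 11, 10, 15, 14, 0]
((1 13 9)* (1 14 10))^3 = (1 14 13 10 9) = ((1 13 9 14 10))^3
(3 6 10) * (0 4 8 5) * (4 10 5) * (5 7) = (0 10 3 6 7 5)(4 8) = [10, 1, 2, 6, 8, 0, 7, 5, 4, 9, 3]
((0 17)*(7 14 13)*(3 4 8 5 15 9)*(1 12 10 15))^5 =(0 17)(1 3 12 4 10 8 15 5 9)(7 13 14) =((0 17)(1 12 10 15 9 3 4 8 5)(7 14 13))^5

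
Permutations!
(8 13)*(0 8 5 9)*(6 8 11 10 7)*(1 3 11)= [1, 3, 2, 11, 4, 9, 8, 6, 13, 0, 7, 10, 12, 5]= (0 1 3 11 10 7 6 8 13 5 9)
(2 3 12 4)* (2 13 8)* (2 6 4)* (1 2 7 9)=[0, 2, 3, 12, 13, 5, 4, 9, 6, 1, 10, 11, 7, 8]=(1 2 3 12 7 9)(4 13 8 6)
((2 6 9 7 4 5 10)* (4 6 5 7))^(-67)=((2 5 10)(4 7 6 9))^(-67)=(2 10 5)(4 7 6 9)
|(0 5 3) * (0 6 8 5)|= 4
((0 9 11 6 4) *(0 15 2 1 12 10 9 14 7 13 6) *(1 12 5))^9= ((0 14 7 13 6 4 15 2 12 10 9 11)(1 5))^9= (0 10 15 13)(1 5)(2 6 14 9)(4 7 11 12)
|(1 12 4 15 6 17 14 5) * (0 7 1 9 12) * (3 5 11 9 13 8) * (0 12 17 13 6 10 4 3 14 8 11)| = 39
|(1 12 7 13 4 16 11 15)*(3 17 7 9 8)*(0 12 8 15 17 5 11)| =|(0 12 9 15 1 8 3 5 11 17 7 13 4 16)| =14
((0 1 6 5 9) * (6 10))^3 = ((0 1 10 6 5 9))^3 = (0 6)(1 5)(9 10)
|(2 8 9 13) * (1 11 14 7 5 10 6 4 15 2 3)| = |(1 11 14 7 5 10 6 4 15 2 8 9 13 3)| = 14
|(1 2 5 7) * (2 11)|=|(1 11 2 5 7)|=5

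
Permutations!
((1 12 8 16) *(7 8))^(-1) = (1 16 8 7 12)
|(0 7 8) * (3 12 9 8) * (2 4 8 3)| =15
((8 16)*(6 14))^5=(6 14)(8 16)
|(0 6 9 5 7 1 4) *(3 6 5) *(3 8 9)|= 10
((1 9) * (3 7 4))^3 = (1 9)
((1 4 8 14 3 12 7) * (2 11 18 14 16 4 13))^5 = (1 14 13 3 2 12 11 7 18)(4 16 8)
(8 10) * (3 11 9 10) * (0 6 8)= (0 6 8 3 11 9 10)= [6, 1, 2, 11, 4, 5, 8, 7, 3, 10, 0, 9]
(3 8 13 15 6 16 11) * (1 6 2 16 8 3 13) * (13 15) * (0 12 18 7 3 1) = [12, 6, 16, 1, 4, 5, 8, 3, 0, 9, 10, 15, 18, 13, 14, 2, 11, 17, 7] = (0 12 18 7 3 1 6 8)(2 16 11 15)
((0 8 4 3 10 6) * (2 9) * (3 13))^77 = (13)(2 9)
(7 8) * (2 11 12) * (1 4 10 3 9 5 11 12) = (1 4 10 3 9 5 11)(2 12)(7 8) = [0, 4, 12, 9, 10, 11, 6, 8, 7, 5, 3, 1, 2]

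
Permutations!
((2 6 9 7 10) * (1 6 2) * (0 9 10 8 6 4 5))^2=(0 7 6 1 5 9 8 10 4)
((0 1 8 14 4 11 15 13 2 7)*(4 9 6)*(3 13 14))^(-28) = ((0 1 8 3 13 2 7)(4 11 15 14 9 6))^(-28) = (4 15 9)(6 11 14)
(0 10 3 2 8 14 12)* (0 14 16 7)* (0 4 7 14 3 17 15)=(0 10 17 15)(2 8 16 14 12 3)(4 7)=[10, 1, 8, 2, 7, 5, 6, 4, 16, 9, 17, 11, 3, 13, 12, 0, 14, 15]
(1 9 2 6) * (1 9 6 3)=(1 6 9 2 3)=[0, 6, 3, 1, 4, 5, 9, 7, 8, 2]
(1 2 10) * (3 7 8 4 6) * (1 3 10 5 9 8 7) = [0, 2, 5, 1, 6, 9, 10, 7, 4, 8, 3] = (1 2 5 9 8 4 6 10 3)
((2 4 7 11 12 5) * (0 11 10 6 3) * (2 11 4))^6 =((0 4 7 10 6 3)(5 11 12))^6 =(12)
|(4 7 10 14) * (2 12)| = 4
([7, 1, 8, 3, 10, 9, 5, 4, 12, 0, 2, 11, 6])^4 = (0 2 5 4 12)(6 7 8 9 10)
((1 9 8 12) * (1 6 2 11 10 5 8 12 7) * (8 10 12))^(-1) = ((1 9 8 7)(2 11 12 6)(5 10))^(-1) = (1 7 8 9)(2 6 12 11)(5 10)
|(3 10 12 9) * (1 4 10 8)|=|(1 4 10 12 9 3 8)|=7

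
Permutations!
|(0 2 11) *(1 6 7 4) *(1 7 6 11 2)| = 6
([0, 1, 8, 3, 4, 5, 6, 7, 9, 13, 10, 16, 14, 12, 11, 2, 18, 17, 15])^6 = (2 11 9 18 12)(8 16 13 15 14)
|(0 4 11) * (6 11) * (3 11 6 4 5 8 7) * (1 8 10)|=8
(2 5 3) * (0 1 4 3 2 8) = (0 1 4 3 8)(2 5) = [1, 4, 5, 8, 3, 2, 6, 7, 0]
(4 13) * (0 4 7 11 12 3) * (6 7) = (0 4 13 6 7 11 12 3) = [4, 1, 2, 0, 13, 5, 7, 11, 8, 9, 10, 12, 3, 6]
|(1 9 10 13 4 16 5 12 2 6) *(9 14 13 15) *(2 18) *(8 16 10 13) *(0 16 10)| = |(0 16 5 12 18 2 6 1 14 8 10 15 9 13 4)| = 15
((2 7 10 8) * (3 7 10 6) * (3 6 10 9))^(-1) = ((2 9 3 7 10 8))^(-1) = (2 8 10 7 3 9)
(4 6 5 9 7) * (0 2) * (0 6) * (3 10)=(0 2 6 5 9 7 4)(3 10)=[2, 1, 6, 10, 0, 9, 5, 4, 8, 7, 3]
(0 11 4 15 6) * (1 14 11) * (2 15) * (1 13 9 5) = (0 13 9 5 1 14 11 4 2 15 6) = [13, 14, 15, 3, 2, 1, 0, 7, 8, 5, 10, 4, 12, 9, 11, 6]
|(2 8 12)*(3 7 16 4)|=|(2 8 12)(3 7 16 4)|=12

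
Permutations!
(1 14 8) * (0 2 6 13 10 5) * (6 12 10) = (0 2 12 10 5)(1 14 8)(6 13) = [2, 14, 12, 3, 4, 0, 13, 7, 1, 9, 5, 11, 10, 6, 8]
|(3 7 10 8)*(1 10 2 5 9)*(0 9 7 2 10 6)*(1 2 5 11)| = 30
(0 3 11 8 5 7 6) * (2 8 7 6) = (0 3 11 7 2 8 5 6) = [3, 1, 8, 11, 4, 6, 0, 2, 5, 9, 10, 7]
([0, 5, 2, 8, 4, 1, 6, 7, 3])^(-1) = (1 5)(3 8)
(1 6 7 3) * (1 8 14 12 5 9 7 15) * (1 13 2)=(1 6 15 13 2)(3 8 14 12 5 9 7)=[0, 6, 1, 8, 4, 9, 15, 3, 14, 7, 10, 11, 5, 2, 12, 13]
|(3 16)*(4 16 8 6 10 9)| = 7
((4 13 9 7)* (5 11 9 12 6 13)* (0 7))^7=(0 7 4 5 11 9)(6 13 12)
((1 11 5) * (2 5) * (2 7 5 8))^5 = (1 11 7 5)(2 8)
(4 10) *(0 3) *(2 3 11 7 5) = (0 11 7 5 2 3)(4 10) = [11, 1, 3, 0, 10, 2, 6, 5, 8, 9, 4, 7]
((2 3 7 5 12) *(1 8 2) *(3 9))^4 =(1 3)(2 5)(7 8)(9 12)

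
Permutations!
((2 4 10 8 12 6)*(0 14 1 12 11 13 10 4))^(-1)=(0 2 6 12 1 14)(8 10 13 11)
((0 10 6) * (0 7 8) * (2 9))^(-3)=(0 6 8 10 7)(2 9)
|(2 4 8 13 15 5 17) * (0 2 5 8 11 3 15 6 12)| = 10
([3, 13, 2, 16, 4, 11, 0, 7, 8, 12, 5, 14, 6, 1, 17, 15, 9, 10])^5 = (17)(0 6 12 9 16 3)(1 13)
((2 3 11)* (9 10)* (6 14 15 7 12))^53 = (2 11 3)(6 7 14 12 15)(9 10)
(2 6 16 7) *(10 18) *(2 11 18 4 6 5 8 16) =(2 5 8 16 7 11 18 10 4 6) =[0, 1, 5, 3, 6, 8, 2, 11, 16, 9, 4, 18, 12, 13, 14, 15, 7, 17, 10]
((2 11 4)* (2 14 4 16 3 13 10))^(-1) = (2 10 13 3 16 11)(4 14)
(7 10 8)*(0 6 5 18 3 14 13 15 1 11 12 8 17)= [6, 11, 2, 14, 4, 18, 5, 10, 7, 9, 17, 12, 8, 15, 13, 1, 16, 0, 3]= (0 6 5 18 3 14 13 15 1 11 12 8 7 10 17)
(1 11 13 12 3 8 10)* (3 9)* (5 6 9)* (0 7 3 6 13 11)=(0 7 3 8 10 1)(5 13 12)(6 9)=[7, 0, 2, 8, 4, 13, 9, 3, 10, 6, 1, 11, 5, 12]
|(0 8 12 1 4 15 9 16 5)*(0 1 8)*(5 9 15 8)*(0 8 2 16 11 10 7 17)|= 13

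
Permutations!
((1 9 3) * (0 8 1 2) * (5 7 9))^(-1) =(0 2 3 9 7 5 1 8)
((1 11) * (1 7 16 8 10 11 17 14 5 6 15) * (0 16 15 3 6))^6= ((0 16 8 10 11 7 15 1 17 14 5)(3 6))^6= (0 15 16 1 8 17 10 14 11 5 7)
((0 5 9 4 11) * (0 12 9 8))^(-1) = (0 8 5)(4 9 12 11)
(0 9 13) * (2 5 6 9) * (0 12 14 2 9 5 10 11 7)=(0 9 13 12 14 2 10 11 7)(5 6)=[9, 1, 10, 3, 4, 6, 5, 0, 8, 13, 11, 7, 14, 12, 2]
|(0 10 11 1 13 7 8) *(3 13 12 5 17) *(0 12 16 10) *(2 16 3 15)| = 13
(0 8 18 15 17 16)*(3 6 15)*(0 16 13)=(0 8 18 3 6 15 17 13)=[8, 1, 2, 6, 4, 5, 15, 7, 18, 9, 10, 11, 12, 0, 14, 17, 16, 13, 3]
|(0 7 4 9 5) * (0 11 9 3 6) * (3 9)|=8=|(0 7 4 9 5 11 3 6)|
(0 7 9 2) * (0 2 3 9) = (0 7)(3 9) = [7, 1, 2, 9, 4, 5, 6, 0, 8, 3]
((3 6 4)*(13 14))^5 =(3 4 6)(13 14)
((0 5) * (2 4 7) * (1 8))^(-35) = ((0 5)(1 8)(2 4 7))^(-35) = (0 5)(1 8)(2 4 7)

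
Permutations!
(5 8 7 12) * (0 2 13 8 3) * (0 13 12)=(0 2 12 5 3 13 8 7)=[2, 1, 12, 13, 4, 3, 6, 0, 7, 9, 10, 11, 5, 8]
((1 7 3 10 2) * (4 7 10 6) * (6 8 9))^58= (1 10 2)(3 4 9)(6 8 7)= ((1 10 2)(3 8 9 6 4 7))^58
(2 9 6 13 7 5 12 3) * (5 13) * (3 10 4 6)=(2 9 3)(4 6 5 12 10)(7 13)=[0, 1, 9, 2, 6, 12, 5, 13, 8, 3, 4, 11, 10, 7]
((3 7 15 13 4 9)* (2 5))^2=(3 15 4)(7 13 9)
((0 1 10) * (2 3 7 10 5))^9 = ((0 1 5 2 3 7 10))^9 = (0 5 3 10 1 2 7)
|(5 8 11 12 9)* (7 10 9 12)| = 6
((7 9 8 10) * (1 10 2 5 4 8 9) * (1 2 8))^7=((1 10 7 2 5 4))^7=(1 10 7 2 5 4)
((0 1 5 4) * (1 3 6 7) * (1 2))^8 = (7) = ((0 3 6 7 2 1 5 4))^8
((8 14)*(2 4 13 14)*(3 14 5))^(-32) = ((2 4 13 5 3 14 8))^(-32) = (2 5 8 13 14 4 3)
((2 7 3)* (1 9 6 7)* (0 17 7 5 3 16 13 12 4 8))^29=(0 12 7 8 13 17 4 16)(1 2 3 5 6 9)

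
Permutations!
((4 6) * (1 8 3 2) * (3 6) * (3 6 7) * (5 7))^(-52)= (1 5 3)(2 8 7)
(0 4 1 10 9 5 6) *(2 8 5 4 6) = (0 6)(1 10 9 4)(2 8 5) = [6, 10, 8, 3, 1, 2, 0, 7, 5, 4, 9]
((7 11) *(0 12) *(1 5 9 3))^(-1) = ((0 12)(1 5 9 3)(7 11))^(-1) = (0 12)(1 3 9 5)(7 11)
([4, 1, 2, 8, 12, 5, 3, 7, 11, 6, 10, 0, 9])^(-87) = [4, 1, 2, 8, 12, 5, 3, 7, 11, 6, 10, 0, 9]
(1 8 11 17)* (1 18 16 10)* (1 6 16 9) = (1 8 11 17 18 9)(6 16 10) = [0, 8, 2, 3, 4, 5, 16, 7, 11, 1, 6, 17, 12, 13, 14, 15, 10, 18, 9]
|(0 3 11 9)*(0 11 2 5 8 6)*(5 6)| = 4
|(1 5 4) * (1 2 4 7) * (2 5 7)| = 6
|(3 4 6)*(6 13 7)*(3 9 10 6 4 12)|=6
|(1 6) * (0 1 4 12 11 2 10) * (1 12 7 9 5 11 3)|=|(0 12 3 1 6 4 7 9 5 11 2 10)|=12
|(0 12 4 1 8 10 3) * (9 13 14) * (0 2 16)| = |(0 12 4 1 8 10 3 2 16)(9 13 14)| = 9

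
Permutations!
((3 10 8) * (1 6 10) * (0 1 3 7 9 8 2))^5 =((0 1 6 10 2)(7 9 8))^5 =(10)(7 8 9)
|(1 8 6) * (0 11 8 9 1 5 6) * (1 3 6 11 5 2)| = 20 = |(0 5 11 8)(1 9 3 6 2)|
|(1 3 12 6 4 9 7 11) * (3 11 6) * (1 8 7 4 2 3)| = |(1 11 8 7 6 2 3 12)(4 9)| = 8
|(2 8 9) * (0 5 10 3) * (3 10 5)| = 6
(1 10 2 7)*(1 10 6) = [0, 6, 7, 3, 4, 5, 1, 10, 8, 9, 2] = (1 6)(2 7 10)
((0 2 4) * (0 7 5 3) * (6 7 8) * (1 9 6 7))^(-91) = (1 6 9)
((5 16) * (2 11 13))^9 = (5 16)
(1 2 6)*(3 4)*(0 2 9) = (0 2 6 1 9)(3 4) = [2, 9, 6, 4, 3, 5, 1, 7, 8, 0]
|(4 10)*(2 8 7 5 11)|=|(2 8 7 5 11)(4 10)|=10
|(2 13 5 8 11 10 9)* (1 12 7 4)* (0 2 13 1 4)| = |(0 2 1 12 7)(5 8 11 10 9 13)| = 30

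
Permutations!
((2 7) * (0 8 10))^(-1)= ((0 8 10)(2 7))^(-1)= (0 10 8)(2 7)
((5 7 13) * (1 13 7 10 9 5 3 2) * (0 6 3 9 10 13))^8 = ((0 6 3 2 1)(5 13 9))^8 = (0 2 6 1 3)(5 9 13)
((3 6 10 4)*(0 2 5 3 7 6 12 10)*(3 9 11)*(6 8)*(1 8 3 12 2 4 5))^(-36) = (0 2)(1 4)(3 6)(5 10 12 11 9)(7 8)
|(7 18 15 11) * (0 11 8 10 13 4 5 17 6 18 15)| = |(0 11 7 15 8 10 13 4 5 17 6 18)| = 12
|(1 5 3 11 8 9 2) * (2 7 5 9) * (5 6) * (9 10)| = |(1 10 9 7 6 5 3 11 8 2)| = 10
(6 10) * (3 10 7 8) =[0, 1, 2, 10, 4, 5, 7, 8, 3, 9, 6] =(3 10 6 7 8)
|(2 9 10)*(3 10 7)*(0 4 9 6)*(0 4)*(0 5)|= 14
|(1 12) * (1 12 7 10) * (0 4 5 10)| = |(12)(0 4 5 10 1 7)| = 6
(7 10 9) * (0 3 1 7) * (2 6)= (0 3 1 7 10 9)(2 6)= [3, 7, 6, 1, 4, 5, 2, 10, 8, 0, 9]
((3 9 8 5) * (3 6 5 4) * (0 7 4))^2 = ((0 7 4 3 9 8)(5 6))^2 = (0 4 9)(3 8 7)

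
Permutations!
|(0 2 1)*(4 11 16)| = |(0 2 1)(4 11 16)| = 3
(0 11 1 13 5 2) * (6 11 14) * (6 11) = (0 14 11 1 13 5 2) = [14, 13, 0, 3, 4, 2, 6, 7, 8, 9, 10, 1, 12, 5, 11]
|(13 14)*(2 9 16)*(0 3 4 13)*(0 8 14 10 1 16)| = 18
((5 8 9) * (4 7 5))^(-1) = (4 9 8 5 7)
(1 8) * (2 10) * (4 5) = [0, 8, 10, 3, 5, 4, 6, 7, 1, 9, 2] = (1 8)(2 10)(4 5)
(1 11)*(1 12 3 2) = [0, 11, 1, 2, 4, 5, 6, 7, 8, 9, 10, 12, 3] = (1 11 12 3 2)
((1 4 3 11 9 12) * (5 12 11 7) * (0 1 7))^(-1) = ((0 1 4 3)(5 12 7)(9 11))^(-1) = (0 3 4 1)(5 7 12)(9 11)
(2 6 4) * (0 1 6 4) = [1, 6, 4, 3, 2, 5, 0] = (0 1 6)(2 4)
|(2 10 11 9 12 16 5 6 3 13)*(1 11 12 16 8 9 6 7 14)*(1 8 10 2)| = |(1 11 6 3 13)(5 7 14 8 9 16)(10 12)| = 30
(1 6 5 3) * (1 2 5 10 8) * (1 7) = (1 6 10 8 7)(2 5 3) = [0, 6, 5, 2, 4, 3, 10, 1, 7, 9, 8]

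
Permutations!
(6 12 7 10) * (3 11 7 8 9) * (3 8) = (3 11 7 10 6 12)(8 9) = [0, 1, 2, 11, 4, 5, 12, 10, 9, 8, 6, 7, 3]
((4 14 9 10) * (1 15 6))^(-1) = (1 6 15)(4 10 9 14)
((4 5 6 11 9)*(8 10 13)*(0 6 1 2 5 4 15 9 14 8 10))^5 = (1 5 2)(9 15)(10 13)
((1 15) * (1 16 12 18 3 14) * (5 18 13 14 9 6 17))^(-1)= ((1 15 16 12 13 14)(3 9 6 17 5 18))^(-1)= (1 14 13 12 16 15)(3 18 5 17 6 9)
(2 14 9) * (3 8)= (2 14 9)(3 8)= [0, 1, 14, 8, 4, 5, 6, 7, 3, 2, 10, 11, 12, 13, 9]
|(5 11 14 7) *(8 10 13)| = 12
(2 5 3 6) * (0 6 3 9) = (0 6 2 5 9) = [6, 1, 5, 3, 4, 9, 2, 7, 8, 0]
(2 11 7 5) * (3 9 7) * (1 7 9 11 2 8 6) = (1 7 5 8 6)(3 11) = [0, 7, 2, 11, 4, 8, 1, 5, 6, 9, 10, 3]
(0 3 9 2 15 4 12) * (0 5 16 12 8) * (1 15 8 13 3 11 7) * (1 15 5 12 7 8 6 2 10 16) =[11, 5, 6, 9, 13, 1, 2, 15, 0, 10, 16, 8, 12, 3, 14, 4, 7] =(0 11 8)(1 5)(2 6)(3 9 10 16 7 15 4 13)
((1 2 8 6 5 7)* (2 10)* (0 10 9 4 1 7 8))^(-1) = (0 2 10)(1 4 9)(5 6 8)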